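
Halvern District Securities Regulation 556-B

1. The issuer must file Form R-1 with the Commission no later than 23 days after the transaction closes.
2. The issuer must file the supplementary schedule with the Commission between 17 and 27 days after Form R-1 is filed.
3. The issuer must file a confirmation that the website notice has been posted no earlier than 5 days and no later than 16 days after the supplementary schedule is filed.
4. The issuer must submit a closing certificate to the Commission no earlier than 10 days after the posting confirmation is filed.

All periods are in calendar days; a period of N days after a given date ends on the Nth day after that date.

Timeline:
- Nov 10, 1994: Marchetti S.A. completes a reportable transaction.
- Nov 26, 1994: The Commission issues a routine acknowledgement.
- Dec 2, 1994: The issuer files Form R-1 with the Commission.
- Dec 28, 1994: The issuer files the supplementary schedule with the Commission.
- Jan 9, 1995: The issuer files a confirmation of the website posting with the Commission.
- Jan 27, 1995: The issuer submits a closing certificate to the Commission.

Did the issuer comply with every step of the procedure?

Yes

Step 1 — counting 23 days from Nov 10, 1994 (when the transaction closes) gives a deadline of Dec 3, 1994; Dec 2, 1994 is within that limit.
Step 2 — 17 and 27 days from Dec 2, 1994 (when Form R-1 is filed) are Dec 19, 1994 and Dec 29, 1994 respectively; done Dec 28, 1994, which is between those dates.
Step 3 — 5 and 16 days from Dec 28, 1994 (when the supplementary schedule is filed) are Jan 2, 1995 and Jan 13, 1995 respectively; done Jan 9, 1995, which is between those dates.
Step 4 — must wait 10 days from Jan 9, 1995 (when the posting confirmation is filed), so not before Jan 19, 1995; done Jan 27, 1995, after the minimum wait.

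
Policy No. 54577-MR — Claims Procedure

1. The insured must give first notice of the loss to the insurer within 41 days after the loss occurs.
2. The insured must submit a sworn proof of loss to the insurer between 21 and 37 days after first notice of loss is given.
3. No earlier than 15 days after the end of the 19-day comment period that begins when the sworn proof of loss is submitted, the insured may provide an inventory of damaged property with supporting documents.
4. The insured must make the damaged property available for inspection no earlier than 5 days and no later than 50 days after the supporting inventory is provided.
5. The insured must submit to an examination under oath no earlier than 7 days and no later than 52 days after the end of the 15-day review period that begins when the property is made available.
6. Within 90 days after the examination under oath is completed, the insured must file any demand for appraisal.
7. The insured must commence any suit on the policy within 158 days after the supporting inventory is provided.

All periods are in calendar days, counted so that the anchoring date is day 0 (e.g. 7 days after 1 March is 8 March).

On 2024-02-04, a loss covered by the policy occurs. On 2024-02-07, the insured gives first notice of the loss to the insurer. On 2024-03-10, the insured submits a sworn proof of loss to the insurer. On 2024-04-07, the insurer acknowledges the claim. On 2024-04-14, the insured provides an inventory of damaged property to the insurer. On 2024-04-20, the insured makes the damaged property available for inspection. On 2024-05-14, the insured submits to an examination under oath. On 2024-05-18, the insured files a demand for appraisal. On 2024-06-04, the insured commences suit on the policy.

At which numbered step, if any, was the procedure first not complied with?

Step 1 — counting 41 days from 2024-02-04 (when the loss occurs) gives a deadline of 2024-03-16; 2024-02-07 is within that limit.
Step 2 — 21 and 37 days from 2024-02-07 (when first notice of loss is given) are 2024-02-28 and 2024-03-15 respectively; done 2024-03-10 — within the window.
Step 3 — must wait 15 days from 2024-03-29 (end of the 19-day comment period, which began when the sworn proof of loss is submitted on 2024-03-10), so not before 2024-04-13; done 2024-04-14 — permitted.
Step 4 — 5 and 50 days from 2024-04-14 (when the supporting inventory is provided) are 2024-04-19 and 2024-06-03 respectively; 2024-04-20 falls inside that range.
Step 5 — 7 and 52 days from 2024-05-05 (end of the 15-day review period, which began when the property is made available on 2024-04-20) are 2024-05-12 and 2024-06-26 respectively; 2024-05-14 falls inside that range.
Step 6 — counting 90 days from 2024-05-14 (when the examination under oath is completed) gives a deadline of 2024-08-12; 2024-05-18 is within that limit.
Step 7 — counting 158 days from 2024-04-14 (when the supporting inventory is provided) gives a deadline of 2024-09-19; done 2024-06-04 — timely.

None — every step was satisfied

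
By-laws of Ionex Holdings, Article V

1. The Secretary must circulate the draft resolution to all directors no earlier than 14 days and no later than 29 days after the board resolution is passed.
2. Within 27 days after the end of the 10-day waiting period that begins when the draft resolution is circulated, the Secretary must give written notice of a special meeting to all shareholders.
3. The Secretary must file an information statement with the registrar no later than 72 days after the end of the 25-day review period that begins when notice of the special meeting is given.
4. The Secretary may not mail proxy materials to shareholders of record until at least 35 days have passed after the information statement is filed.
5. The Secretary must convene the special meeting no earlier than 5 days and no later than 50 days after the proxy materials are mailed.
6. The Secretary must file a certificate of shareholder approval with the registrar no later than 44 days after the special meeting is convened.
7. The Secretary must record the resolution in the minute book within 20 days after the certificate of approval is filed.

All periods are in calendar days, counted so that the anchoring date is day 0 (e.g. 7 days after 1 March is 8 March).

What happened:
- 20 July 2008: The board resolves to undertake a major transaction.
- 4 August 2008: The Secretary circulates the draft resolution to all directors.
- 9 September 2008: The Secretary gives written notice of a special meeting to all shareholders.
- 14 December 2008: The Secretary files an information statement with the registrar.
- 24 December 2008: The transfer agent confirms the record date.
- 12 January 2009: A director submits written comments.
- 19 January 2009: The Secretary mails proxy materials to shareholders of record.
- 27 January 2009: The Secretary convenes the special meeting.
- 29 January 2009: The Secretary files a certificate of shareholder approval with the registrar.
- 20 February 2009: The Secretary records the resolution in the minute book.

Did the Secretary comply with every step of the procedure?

Step 1: the window is 14–29 days after 20 July 2008 (when the board resolution is passed), so 3 August 2008 through 18 August 2008; 4 August 2008 falls inside that range.
Step 2: 27 days after 14 August 2008 (end of the 10-day waiting period, which began when the draft resolution is circulated on 4 August 2008) is 10 September 2008; completed 9 September 2008, before the deadline.
Step 3: 72 days after 4 October 2008 (end of the 25-day review period, which began when notice of the special meeting is given on 9 September 2008) is 15 December 2008; done 14 December 2008 — timely.
Step 4: the earliest permitted date is 35 days after 14 December 2008 (when the information statement is filed), i.e. 18 January 2009; done 19 January 2009 — permitted.
Step 5: the window is 5–50 days after 19 January 2009 (when the proxy materials are mailed), so 24 January 2009 through 10 March 2009; 27 January 2009 falls inside that range.
Step 6: 44 days after 27 January 2009 (when the special meeting is convened) is 12 March 2009; completed 29 January 2009, before the deadline.
Step 7: 20 days after 29 January 2009 (when the certificate of approval is filed) is 18 February 2009; 20 February 2009 misses that deadline by 2 days.
That is the first point of non-compliance.

No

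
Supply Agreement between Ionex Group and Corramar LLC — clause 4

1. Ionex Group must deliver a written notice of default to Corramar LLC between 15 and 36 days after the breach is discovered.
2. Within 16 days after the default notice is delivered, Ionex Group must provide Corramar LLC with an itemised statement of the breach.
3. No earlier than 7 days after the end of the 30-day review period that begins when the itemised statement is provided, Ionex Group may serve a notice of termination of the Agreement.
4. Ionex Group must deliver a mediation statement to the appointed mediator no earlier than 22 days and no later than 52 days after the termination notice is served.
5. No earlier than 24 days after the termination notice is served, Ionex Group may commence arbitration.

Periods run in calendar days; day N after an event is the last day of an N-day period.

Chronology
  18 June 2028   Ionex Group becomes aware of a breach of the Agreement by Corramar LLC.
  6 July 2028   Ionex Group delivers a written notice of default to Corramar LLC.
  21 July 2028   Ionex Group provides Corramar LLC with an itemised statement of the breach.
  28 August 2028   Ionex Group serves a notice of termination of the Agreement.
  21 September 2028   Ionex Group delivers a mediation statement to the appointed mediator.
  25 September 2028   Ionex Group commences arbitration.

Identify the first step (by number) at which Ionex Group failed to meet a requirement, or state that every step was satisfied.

None — every step was satisfied

Step 1: the window is 15–36 days after 18 June 2028 (when the breach is discovered), so 3 July 2028 through 24 July 2028; done 6 July 2028, which is between those dates.
Step 2: 16 days after 6 July 2028 (when the default notice is delivered) is 22 July 2028; 21 July 2028 is within that limit.
Step 3: the earliest permitted date is 7 days after 20 August 2028 (end of the 30-day review period, which began when the itemised statement is provided on 21 July 2028), i.e. 27 August 2028; done 28 August 2028, after the minimum wait.
Step 4: the window is 22–52 days after 28 August 2028 (when the termination notice is served), so 19 September 2028 through 19 October 2028; done 21 September 2028 — within the window.
Step 5: the earliest permitted date is 24 days after 28 August 2028 (when the termination notice is served), i.e. 21 September 2028; done 25 September 2028 — permitted.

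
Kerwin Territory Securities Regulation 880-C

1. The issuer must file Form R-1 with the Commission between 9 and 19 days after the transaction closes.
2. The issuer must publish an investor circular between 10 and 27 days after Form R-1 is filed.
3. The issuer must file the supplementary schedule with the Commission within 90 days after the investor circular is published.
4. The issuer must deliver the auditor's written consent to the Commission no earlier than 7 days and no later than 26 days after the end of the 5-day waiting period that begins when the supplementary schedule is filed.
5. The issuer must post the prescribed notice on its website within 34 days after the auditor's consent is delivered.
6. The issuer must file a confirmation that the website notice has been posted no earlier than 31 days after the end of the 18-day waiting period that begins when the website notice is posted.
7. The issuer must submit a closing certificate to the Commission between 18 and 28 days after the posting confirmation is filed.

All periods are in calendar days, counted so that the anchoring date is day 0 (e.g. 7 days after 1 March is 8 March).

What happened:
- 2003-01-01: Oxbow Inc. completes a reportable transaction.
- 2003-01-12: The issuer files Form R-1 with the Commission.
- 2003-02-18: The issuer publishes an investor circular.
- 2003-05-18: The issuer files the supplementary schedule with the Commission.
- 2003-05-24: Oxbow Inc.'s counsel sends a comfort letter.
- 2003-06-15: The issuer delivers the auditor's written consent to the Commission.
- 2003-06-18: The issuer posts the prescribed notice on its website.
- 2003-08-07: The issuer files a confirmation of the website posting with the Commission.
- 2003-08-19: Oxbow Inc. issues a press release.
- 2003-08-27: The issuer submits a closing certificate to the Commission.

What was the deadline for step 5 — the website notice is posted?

2003-07-19

Step 5 runs from 2003-06-15, when the auditor's consent is delivered. 34 days after 2003-06-15 is 2003-07-19.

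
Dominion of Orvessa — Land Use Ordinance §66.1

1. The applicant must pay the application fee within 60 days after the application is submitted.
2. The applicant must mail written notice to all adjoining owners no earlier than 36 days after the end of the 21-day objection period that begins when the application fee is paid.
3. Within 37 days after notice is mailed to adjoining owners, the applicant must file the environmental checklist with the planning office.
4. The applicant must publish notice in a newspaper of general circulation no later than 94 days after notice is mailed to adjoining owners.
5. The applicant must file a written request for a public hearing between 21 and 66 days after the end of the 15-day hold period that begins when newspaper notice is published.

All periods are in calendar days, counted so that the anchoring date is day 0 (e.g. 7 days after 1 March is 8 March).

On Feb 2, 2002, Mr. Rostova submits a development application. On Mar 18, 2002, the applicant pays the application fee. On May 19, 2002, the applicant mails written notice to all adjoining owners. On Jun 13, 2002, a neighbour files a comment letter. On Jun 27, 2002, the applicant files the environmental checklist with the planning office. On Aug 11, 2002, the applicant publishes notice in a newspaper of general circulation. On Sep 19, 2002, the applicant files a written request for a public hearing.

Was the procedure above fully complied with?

No

(1) due by Feb 2, 2002 + 60 days = Apr 3, 2002; done Mar 18, 2002 — timely.
(2) permitted from Apr 8, 2002 + 36 days = May 14, 2002 onward; May 19, 2002 is on or after that date.
(3) due by May 19, 2002 + 37 days = Jun 25, 2002; done Jun 27, 2002 — 2 days late.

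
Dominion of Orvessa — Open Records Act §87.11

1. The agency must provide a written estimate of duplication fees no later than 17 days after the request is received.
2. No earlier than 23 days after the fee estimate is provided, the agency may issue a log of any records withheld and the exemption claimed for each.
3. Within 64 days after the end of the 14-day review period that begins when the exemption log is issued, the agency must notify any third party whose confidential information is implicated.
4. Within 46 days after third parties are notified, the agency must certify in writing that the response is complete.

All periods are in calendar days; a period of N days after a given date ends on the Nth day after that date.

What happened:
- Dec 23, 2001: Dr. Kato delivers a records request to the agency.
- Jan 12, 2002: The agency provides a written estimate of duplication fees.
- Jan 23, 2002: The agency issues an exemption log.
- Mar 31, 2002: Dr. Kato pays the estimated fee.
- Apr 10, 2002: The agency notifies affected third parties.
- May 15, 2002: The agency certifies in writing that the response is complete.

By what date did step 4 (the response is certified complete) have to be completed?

May 26, 2002

Step 4 runs from Apr 10, 2002, when third parties are notified. 46 days after Apr 10, 2002 is May 26, 2002.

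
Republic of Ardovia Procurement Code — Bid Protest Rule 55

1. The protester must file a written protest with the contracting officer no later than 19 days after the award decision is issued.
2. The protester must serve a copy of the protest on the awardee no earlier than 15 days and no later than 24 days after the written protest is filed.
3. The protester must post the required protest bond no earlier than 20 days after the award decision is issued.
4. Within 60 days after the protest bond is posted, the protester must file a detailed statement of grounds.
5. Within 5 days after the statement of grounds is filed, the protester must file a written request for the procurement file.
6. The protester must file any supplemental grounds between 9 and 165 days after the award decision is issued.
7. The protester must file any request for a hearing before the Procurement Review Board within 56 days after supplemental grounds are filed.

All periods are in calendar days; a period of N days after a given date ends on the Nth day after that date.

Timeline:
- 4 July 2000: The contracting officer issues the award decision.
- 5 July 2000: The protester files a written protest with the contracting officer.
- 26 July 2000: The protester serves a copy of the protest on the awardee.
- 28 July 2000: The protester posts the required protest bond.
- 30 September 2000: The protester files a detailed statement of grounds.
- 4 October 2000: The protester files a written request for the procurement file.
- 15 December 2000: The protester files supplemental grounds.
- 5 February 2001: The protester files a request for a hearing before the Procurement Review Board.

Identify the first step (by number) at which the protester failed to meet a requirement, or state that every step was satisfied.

Step 4

Step 1 — counting 19 days from 4 July 2000 (when the award decision is issued) gives a deadline of 23 July 2000; done 5 July 2000 — timely.
Step 2 — 15 and 24 days from 5 July 2000 (when the written protest is filed) are 20 July 2000 and 29 July 2000 respectively; done 26 July 2000 — within the window.
Step 3 — must wait 20 days from 4 July 2000 (when the award decision is issued), so not before 24 July 2000; done 28 July 2000, after the minimum wait.
Step 4 — counting 60 days from 28 July 2000 (when the protest bond is posted) gives a deadline of 26 September 2000; done 30 September 2000 — 4 days late.
No need to go further; step 4 was not satisfied.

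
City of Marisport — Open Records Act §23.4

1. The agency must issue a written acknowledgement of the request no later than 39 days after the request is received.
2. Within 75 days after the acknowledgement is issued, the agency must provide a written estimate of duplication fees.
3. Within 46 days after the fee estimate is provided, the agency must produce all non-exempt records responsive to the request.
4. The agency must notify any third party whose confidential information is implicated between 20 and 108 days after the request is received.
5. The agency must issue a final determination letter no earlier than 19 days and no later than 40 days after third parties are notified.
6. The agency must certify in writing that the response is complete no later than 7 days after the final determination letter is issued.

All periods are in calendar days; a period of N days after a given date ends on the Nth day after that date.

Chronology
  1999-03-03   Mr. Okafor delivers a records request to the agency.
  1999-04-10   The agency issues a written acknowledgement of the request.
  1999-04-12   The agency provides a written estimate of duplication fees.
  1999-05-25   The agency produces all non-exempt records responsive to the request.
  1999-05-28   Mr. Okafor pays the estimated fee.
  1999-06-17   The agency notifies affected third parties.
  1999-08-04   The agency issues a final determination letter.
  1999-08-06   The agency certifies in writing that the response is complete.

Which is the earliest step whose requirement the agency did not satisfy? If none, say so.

Step 5

Step 1: 39 days after 1999-03-03 (when the request is received) is 1999-04-11; done 1999-04-10 — timely.
Step 2: 75 days after 1999-04-10 (when the acknowledgement is issued) is 1999-06-24; completed 1999-04-12, before the deadline.
Step 3: 46 days after 1999-04-12 (when the fee estimate is provided) is 1999-05-28; completed 1999-05-25, before the deadline.
Step 4: the window is 20–108 days after 1999-03-03 (when the request is received), so 1999-03-23 through 1999-06-19; 1999-06-17 falls inside that range.
Step 5: the window is 19–40 days after 1999-06-17 (when third parties are notified), so 1999-07-06 through 1999-07-27; done 1999-08-04 — 8 days after the window closed.
Later steps need not be reached.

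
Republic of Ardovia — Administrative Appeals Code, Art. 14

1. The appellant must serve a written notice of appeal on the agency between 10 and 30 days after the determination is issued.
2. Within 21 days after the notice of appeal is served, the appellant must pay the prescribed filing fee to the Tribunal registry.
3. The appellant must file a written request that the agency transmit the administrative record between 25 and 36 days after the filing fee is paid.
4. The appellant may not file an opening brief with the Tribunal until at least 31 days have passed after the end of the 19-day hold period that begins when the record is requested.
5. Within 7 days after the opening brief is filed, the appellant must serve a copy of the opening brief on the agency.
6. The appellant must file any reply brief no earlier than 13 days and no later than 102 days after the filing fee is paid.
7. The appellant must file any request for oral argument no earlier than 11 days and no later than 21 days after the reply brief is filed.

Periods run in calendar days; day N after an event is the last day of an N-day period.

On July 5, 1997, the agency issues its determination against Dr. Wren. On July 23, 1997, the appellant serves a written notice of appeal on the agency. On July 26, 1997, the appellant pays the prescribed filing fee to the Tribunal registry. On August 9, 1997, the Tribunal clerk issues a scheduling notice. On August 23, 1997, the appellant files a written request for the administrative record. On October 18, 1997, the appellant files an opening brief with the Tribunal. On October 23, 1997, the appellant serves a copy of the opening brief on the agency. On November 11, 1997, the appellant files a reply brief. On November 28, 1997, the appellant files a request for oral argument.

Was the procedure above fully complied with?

Step 1 — 10 and 30 days from July 5, 1997 (when the determination is issued) are July 15, 1997 and August 4, 1997 respectively; July 23, 1997 falls inside that range.
Step 2 — counting 21 days from July 23, 1997 (when the notice of appeal is served) gives a deadline of August 13, 1997; done July 26, 1997 — timely.
Step 3 — 25 and 36 days from July 26, 1997 (when the filing fee is paid) are August 20, 1997 and August 31, 1997 respectively; done August 23, 1997, which is between those dates.
Step 4 — must wait 31 days from September 11, 1997 (end of the 19-day hold period, which began when the record is requested on August 23, 1997), so not before October 12, 1997; done October 18, 1997 — permitted.
Step 5 — counting 7 days from October 18, 1997 (when the opening brief is filed) gives a deadline of October 25, 1997; October 23, 1997 is within that limit.
Step 6 — 13 and 102 days from July 26, 1997 (when the filing fee is paid) are August 8, 1997 and November 5, 1997 respectively; done November 11, 1997 — 6 days after the window closed.

No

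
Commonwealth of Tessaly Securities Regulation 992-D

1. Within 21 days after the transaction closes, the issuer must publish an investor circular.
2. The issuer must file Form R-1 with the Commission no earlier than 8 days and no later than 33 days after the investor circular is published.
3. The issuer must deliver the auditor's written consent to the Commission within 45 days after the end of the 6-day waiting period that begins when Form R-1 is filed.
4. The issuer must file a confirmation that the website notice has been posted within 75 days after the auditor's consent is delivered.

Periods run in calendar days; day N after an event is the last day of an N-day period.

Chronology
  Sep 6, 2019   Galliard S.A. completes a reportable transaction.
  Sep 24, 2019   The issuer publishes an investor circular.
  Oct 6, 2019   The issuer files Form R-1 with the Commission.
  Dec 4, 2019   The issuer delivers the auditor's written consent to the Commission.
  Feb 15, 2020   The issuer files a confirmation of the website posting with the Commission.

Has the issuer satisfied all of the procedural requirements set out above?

Step 1: 21 days after Sep 6, 2019 (when the transaction closes) is Sep 27, 2019; Sep 24, 2019 is within that limit.
Step 2: the window is 8–33 days after Sep 24, 2019 (when the investor circular is published), so Oct 2, 2019 through Oct 27, 2019; Oct 6, 2019 falls inside that range.
Step 3: 45 days after Oct 12, 2019 (end of the 6-day waiting period, which began when Form R-1 is filed on Oct 6, 2019) is Nov 26, 2019; Dec 4, 2019 misses that deadline by 8 days.

No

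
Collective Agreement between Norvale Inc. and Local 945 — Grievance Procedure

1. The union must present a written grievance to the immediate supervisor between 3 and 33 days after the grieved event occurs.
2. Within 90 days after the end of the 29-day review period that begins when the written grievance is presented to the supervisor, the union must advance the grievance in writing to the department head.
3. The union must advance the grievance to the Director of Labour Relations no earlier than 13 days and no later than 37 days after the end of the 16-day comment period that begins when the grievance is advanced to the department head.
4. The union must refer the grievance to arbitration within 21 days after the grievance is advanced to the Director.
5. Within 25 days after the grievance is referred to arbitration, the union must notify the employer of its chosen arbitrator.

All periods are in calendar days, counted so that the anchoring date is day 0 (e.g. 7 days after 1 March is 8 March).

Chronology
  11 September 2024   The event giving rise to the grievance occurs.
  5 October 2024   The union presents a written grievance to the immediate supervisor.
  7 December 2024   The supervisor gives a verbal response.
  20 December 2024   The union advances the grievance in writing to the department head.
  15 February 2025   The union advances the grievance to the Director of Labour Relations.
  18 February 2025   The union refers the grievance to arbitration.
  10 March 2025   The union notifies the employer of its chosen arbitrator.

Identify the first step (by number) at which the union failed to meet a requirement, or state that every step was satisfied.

(1) the permitted window runs from 11 September 2024 + 3 = 14 September 2024 to 11 September 2024 + 33 = 14 October 2024; done 5 October 2024, which is between those dates.
(2) due by 3 November 2024 + 90 days = 1 February 2025; 20 December 2024 is within that limit.
(3) the permitted window runs from 5 January 2025 + 13 = 18 January 2025 to 5 January 2025 + 37 = 11 February 2025; done 15 February 2025 — 4 days after the window closed.
No need to go further; step 3 was not satisfied.

Step 3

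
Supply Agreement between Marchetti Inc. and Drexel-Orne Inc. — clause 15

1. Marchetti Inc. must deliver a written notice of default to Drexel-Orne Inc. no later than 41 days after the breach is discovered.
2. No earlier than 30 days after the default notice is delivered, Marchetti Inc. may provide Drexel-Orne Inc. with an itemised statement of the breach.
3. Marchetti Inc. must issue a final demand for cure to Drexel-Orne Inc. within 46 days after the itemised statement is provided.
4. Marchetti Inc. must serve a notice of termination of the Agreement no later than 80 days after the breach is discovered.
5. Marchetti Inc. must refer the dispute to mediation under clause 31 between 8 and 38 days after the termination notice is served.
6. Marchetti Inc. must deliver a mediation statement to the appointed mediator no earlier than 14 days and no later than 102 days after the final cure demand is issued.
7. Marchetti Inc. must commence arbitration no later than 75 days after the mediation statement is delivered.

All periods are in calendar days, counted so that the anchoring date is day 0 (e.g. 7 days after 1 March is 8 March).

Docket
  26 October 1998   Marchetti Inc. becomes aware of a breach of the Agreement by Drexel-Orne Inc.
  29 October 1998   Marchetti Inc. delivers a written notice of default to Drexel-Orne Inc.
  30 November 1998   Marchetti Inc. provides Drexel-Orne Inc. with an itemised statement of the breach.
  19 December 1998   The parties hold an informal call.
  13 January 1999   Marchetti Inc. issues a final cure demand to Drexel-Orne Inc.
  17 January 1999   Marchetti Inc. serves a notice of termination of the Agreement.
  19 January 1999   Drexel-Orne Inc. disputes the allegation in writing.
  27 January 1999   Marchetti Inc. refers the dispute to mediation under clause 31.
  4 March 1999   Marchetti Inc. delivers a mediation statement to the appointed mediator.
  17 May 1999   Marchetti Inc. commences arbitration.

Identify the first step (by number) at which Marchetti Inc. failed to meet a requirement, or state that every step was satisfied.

Step 1: 41 days after 26 October 1998 (when the breach is discovered) is 6 December 1998; 29 October 1998 is within that limit.
Step 2: the earliest permitted date is 30 days after 29 October 1998 (when the default notice is delivered), i.e. 28 November 1998; done 30 November 1998, after the minimum wait.
Step 3: 46 days after 30 November 1998 (when the itemised statement is provided) is 15 January 1999; completed 13 January 1999, before the deadline.
Step 4: 80 days after 26 October 1998 (when the breach is discovered) is 14 January 1999; 17 January 1999 misses that deadline by 3 days.

Step 4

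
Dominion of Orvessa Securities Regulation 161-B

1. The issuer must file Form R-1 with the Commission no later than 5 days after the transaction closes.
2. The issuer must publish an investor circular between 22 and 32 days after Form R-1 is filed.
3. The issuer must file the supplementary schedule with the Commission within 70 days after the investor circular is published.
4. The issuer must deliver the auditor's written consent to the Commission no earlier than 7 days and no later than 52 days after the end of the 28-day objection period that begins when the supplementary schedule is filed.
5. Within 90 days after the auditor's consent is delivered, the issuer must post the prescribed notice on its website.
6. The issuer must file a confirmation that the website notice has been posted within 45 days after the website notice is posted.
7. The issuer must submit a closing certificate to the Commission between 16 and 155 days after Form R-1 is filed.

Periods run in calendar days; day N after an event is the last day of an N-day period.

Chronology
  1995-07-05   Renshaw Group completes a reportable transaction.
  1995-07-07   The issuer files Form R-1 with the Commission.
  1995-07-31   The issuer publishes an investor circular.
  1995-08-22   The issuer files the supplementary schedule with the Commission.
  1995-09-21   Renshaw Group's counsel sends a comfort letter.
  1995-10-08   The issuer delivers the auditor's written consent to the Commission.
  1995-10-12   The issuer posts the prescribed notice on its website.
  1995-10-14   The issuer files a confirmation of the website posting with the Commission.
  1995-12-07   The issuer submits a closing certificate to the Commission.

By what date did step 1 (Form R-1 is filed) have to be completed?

1995-07-10

Step 1 runs from 1995-07-05, when the transaction closes. 5 days after 1995-07-05 is 1995-07-10.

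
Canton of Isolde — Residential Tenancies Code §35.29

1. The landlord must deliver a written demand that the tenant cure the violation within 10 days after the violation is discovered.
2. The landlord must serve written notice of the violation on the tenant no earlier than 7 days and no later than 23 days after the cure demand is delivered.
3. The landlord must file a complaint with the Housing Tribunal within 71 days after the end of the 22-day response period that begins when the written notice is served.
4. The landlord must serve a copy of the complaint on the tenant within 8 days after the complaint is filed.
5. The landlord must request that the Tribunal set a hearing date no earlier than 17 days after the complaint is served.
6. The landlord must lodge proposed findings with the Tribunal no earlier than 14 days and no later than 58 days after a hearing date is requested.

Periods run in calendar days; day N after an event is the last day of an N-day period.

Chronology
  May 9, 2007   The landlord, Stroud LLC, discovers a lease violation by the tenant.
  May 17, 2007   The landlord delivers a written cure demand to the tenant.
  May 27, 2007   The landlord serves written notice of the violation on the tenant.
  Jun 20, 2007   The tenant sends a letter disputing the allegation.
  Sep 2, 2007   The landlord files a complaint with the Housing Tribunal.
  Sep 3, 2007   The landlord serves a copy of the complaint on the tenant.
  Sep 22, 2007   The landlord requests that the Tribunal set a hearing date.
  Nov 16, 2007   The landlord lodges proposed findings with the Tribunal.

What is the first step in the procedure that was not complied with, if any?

Step 3

(1) due by May 9, 2007 + 10 days = May 19, 2007; completed May 17, 2007, before the deadline.
(2) the permitted window runs from May 17, 2007 + 7 = May 24, 2007 to May 17, 2007 + 23 = Jun 9, 2007; done May 27, 2007 — within the window.
(3) due by Jun 18, 2007 + 71 days = Aug 28, 2007; Sep 2, 2007 misses that deadline by 5 days.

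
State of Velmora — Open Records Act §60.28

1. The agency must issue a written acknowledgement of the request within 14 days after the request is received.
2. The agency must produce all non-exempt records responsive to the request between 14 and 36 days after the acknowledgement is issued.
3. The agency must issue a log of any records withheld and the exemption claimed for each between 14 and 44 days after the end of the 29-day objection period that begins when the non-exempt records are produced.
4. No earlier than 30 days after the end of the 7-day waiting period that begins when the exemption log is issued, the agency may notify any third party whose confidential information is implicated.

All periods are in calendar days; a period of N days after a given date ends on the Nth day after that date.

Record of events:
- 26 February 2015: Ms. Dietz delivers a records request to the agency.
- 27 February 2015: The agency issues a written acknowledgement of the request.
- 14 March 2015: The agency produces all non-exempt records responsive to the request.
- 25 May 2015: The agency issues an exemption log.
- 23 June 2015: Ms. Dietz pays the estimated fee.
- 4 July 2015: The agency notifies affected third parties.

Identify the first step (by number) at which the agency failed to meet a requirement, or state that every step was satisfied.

Step 1 — counting 14 days from 26 February 2015 (when the request is received) gives a deadline of 12 March 2015; 27 February 2015 is within that limit.
Step 2 — 14 and 36 days from 27 February 2015 (when the acknowledgement is issued) are 13 March 2015 and 4 April 2015 respectively; 14 March 2015 falls inside that range.
Step 3 — 14 and 44 days from 12 April 2015 (end of the 29-day objection period, which began when the non-exempt records are produced on 14 March 2015) are 26 April 2015 and 26 May 2015 respectively; done 25 May 2015, which is between those dates.
Step 4 — must wait 30 days from 1 June 2015 (end of the 7-day waiting period, which began when the exemption log is issued on 25 May 2015), so not before 1 July 2015; done 4 July 2015 — permitted.

None — every step was satisfied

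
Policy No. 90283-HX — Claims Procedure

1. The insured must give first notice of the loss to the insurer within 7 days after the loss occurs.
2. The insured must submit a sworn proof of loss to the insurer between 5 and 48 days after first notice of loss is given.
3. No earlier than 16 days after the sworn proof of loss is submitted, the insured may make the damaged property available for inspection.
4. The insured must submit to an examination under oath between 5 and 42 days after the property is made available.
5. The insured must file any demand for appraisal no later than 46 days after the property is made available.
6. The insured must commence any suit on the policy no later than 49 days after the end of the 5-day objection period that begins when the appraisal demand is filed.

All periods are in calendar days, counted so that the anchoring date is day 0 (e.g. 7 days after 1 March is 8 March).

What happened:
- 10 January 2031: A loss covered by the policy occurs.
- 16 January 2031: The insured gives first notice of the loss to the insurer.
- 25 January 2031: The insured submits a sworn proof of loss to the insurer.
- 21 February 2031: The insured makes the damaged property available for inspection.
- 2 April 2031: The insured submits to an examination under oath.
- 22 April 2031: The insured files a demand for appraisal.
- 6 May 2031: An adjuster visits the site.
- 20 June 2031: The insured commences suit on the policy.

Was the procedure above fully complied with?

No

(1) due by 10 January 2031 + 7 days = 17 January 2031; 16 January 2031 is within that limit.
(2) the permitted window runs from 16 January 2031 + 5 = 21 January 2031 to 16 January 2031 + 48 = 5 March 2031; 25 January 2031 falls inside that range.
(3) permitted from 25 January 2031 + 16 days = 10 February 2031 onward; done 21 February 2031, after the minimum wait.
(4) the permitted window runs from 21 February 2031 + 5 = 26 February 2031 to 21 February 2031 + 42 = 4 April 2031; done 2 April 2031, which is between those dates.
(5) due by 21 February 2031 + 46 days = 8 April 2031; done 22 April 2031 — 14 days late.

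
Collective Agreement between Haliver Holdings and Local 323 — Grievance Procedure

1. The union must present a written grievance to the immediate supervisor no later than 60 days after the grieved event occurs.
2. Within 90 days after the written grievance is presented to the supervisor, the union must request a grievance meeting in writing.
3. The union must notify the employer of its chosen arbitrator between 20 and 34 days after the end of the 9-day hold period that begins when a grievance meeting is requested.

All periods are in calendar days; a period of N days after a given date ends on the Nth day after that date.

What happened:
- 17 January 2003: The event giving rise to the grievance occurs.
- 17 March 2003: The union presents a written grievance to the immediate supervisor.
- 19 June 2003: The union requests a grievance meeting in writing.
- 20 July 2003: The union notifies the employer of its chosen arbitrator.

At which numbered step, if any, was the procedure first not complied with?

Step 2

(1) due by 17 January 2003 + 60 days = 18 March 2003; 17 March 2003 is within that limit.
(2) due by 17 March 2003 + 90 days = 15 June 2003; done 19 June 2003 — 4 days late.
That is the first point of non-compliance.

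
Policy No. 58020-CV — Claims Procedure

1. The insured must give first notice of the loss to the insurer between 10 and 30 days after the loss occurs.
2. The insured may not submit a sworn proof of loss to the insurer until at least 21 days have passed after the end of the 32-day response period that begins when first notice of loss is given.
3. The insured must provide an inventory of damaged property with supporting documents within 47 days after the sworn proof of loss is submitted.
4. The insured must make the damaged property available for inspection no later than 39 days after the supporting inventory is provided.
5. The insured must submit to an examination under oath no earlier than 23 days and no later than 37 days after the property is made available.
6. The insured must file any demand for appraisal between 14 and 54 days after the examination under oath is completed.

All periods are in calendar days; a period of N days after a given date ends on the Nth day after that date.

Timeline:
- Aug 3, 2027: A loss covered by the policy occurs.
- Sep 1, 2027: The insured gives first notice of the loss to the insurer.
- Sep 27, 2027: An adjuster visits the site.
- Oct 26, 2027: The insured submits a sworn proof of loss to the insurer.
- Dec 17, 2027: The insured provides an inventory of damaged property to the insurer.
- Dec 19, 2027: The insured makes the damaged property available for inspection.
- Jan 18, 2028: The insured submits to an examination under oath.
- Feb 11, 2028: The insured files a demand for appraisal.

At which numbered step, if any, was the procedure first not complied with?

(1) the permitted window runs from Aug 3, 2027 + 10 = Aug 13, 2027 to Aug 3, 2027 + 30 = Sep 2, 2027; done Sep 1, 2027 — within the window.
(2) permitted from Oct 3, 2027 + 21 days = Oct 24, 2027 onward; done Oct 26, 2027, after the minimum wait.
(3) due by Oct 26, 2027 + 47 days = Dec 12, 2027; done Dec 17, 2027 — 5 days late.

Step 3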